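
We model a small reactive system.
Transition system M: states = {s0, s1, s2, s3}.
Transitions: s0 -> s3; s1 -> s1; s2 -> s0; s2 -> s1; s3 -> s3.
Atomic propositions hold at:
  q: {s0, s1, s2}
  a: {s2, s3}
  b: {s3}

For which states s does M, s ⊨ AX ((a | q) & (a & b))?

{s0, s3}

Sat(a | q) = {s0, s1, s2, s3}
Sat(a & b) = {s3}
Sat((a | q) & (a & b)) = {s3}
Sat(AX ((a | q) & (a & b))) = {s : every successor in {s3}} = {s0, s3}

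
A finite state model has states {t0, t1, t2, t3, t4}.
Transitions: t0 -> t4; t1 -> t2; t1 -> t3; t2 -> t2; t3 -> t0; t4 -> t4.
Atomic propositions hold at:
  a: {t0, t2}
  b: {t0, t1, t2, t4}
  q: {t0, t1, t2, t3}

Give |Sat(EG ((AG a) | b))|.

AG a: greatest fixpoint, start Z0 = {t0, t2}, keep only states in Sat with every successor in Z. Z1 = {t2}; fixed.
Sat(AG a) = {t2}
Sat((AG a) | b) = {t0, t1, t2, t4}
EG ((AG a) | b): greatest fixpoint, start Z0 = {t0, t1, t2, t4}, keep only states in Sat with some successor in Z. Already a fixed point.
Sat(EG ((AG a) | b)) = {t0, t1, t2, t4}
|Sat(EG ((AG a) | b))| = |{t0, t1, t2, t4}| = 4.

4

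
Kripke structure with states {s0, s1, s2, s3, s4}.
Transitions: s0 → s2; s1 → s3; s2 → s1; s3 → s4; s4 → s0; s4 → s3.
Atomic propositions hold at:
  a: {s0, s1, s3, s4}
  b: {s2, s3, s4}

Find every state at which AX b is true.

{s0, s1, s3}

Sat(AX b) = {s : every successor in {s2, s3, s4}} = {s0, s1, s3}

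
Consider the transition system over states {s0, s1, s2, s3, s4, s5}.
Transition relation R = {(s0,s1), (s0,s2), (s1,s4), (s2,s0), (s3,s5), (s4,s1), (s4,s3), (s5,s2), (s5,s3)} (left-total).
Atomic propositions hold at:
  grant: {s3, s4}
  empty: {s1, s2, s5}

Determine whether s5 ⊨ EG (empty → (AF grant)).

No

AF grant: least fixpoint, start Z0 = {s3, s4}, add states with every successor in Z. Z1 = {s1, s3, s4}; fixed.
Sat(AF grant) = {s1, s3, s4}
Sat(empty → (AF grant)) = {s0, s1, s3, s4}
EG (empty → (AF grant)): greatest fixpoint, start Z0 = {s0, s1, s3, s4}, keep only states in Sat with some successor in Z. Z1 = {s0, s1, s4}; fixed.
Sat(EG (empty → (AF grant))) = {s0, s1, s4}
s5 ∉ Sat(EG (empty → (AF grant))) = {s0, s1, s4}, so the formula does not hold at s5.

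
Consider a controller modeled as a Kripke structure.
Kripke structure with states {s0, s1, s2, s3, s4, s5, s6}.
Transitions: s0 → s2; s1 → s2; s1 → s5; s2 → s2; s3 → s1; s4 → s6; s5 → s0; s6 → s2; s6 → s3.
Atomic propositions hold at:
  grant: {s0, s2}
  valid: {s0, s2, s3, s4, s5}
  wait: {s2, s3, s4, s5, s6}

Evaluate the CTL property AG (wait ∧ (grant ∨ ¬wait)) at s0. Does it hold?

No

Sat(¬wait) = {s0, s1}
Sat(grant ∨ ¬wait) = {s0, s1, s2}
Sat(wait ∧ (grant ∨ ¬wait)) = {s2}
AG (wait ∧ (grant ∨ ¬wait)): greatest fixpoint, start Z0 = {s2}, keep only states in Sat with every successor in Z. Already a fixed point.
Sat(AG (wait ∧ (grant ∨ ¬wait))) = {s2}
s0 ∉ Sat(AG (wait ∧ (grant ∨ ¬wait))) = {s2}, so the formula does not hold at s0.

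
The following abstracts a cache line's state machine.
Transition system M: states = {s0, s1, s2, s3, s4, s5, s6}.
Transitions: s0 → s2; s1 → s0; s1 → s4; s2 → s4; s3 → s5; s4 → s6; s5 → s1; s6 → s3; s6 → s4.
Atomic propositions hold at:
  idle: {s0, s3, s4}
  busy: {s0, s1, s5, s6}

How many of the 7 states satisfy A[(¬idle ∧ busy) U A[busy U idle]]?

6

Sat(¬idle) = {s1, s2, s5, s6}
Sat(¬idle ∧ busy) = {s1, s5, s6}
A[busy U idle]: least fixpoint, start Z0 = Sat(idle) = {s0, s3, s4}, add states in Sat(busy) with every successor in Z. Z1 = {s0, s1, s3, s4, s6}; Z2 = {s0, s1, s3, s4, s5, s6}; fixed.
Sat(A[busy U idle]) = {s0, s1, s3, s4, s5, s6}
A[(¬idle ∧ busy) U A[busy U idle]]: least fixpoint, start Z0 = Sat(A[busy U idle]) = {s0, s1, s3, s4, s5, s6}, add states in Sat(¬idle ∧ busy) with every successor in Z. Already a fixed point.
Sat(A[(¬idle ∧ busy) U A[busy U idle]]) = {s0, s1, s3, s4, s5, s6}
|Sat(A[(¬idle ∧ busy) U A[busy U idle]])| = |{s0, s1, s3, s4, s5, s6}| = 6.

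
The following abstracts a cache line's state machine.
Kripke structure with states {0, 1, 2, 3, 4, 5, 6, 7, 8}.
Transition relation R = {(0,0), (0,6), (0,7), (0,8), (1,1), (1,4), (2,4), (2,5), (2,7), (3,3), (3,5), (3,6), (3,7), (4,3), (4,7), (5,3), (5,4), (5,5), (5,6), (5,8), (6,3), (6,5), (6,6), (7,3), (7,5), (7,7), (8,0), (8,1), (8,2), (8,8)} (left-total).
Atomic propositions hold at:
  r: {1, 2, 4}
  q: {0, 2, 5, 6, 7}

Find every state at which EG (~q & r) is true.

Sat(~q) = {1, 3, 4, 8}
Sat(~q & r) = {1, 4}
EG (~q & r): greatest fixpoint, start Z0 = {1, 4}, keep only states in Sat with some successor in Z. Z1 = {1}; fixed.
Sat(EG (~q & r)) = {1}

{1}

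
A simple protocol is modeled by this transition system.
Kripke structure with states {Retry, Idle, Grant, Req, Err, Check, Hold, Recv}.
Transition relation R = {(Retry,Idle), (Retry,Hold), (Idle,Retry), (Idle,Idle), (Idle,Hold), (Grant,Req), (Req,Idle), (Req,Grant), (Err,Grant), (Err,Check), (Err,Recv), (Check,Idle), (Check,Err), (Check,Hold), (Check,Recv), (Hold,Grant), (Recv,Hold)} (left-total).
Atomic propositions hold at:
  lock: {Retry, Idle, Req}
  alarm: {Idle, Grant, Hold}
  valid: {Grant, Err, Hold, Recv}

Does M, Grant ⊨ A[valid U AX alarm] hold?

Yes

Sat(AX alarm) = {s : every successor in {Idle, Grant, Hold}} = {Retry, Req, Hold, Recv}
A[valid U AX alarm]: least fixpoint, start Z0 = Sat(AX alarm) = {Retry, Req, Hold, Recv}, add states in Sat(valid) with every successor in Z. Z1 = {Retry, Grant, Req, Hold, Recv}; fixed.
Sat(A[valid U AX alarm]) = {Retry, Grant, Req, Hold, Recv}
Grant ∈ Sat(A[valid U AX alarm]) = {Retry, Grant, Req, Hold, Recv}, so the formula holds at Grant.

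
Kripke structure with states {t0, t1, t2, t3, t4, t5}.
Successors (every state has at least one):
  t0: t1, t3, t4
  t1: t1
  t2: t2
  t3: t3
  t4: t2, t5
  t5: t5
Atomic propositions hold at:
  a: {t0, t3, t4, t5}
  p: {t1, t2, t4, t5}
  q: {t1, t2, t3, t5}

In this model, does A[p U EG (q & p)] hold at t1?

Sat(q & p) = {t1, t2, t5}
EG (q & p): greatest fixpoint, start Z0 = {t1, t2, t5}, keep only states in Sat with some successor in Z. Already a fixed point.
Sat(EG (q & p)) = {t1, t2, t5}
A[p U EG (q & p)]: least fixpoint, start Z0 = Sat(EG (q & p)) = {t1, t2, t5}, add states in Sat(p) with every successor in Z. Z1 = {t1, t2, t4, t5}; fixed.
Sat(A[p U EG (q & p)]) = {t1, t2, t4, t5}
t1 ∈ Sat(A[p U EG (q & p)]) = {t1, t2, t4, t5}, so the formula holds at t1.

Yes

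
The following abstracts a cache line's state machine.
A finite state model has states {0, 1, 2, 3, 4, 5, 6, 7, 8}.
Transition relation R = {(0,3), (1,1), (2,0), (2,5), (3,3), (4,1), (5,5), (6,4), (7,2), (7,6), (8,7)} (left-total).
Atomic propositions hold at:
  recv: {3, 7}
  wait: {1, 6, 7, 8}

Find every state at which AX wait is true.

{1, 4, 8}

Sat(AX wait) = {s : every successor in {1, 6, 7, 8}} = {1, 4, 8}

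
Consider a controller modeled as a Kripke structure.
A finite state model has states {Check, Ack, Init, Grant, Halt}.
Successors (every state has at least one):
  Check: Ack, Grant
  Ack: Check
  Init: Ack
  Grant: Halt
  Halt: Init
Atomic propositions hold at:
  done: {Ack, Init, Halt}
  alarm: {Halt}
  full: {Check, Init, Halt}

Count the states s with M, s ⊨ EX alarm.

Sat(EX alarm) = {s : some successor in {Halt}} = {Grant}
|Sat(EX alarm)| = |{Grant}| = 1.

1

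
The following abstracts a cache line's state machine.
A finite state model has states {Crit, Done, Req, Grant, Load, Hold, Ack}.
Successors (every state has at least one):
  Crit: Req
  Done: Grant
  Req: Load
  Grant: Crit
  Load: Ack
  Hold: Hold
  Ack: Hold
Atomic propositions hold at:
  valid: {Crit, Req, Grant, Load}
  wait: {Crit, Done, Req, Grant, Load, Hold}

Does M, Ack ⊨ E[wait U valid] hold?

E[wait U valid]: least fixpoint, start Z0 = Sat(valid) = {Crit, Req, Grant, Load}, add states in Sat(wait) with some successor in Z. Z1 = {Crit, Done, Req, Grant, Load}; fixed.
Sat(E[wait U valid]) = {Crit, Done, Req, Grant, Load}
Ack ∉ Sat(E[wait U valid]) = {Crit, Done, Req, Grant, Load}, so the formula does not hold at Ack.

No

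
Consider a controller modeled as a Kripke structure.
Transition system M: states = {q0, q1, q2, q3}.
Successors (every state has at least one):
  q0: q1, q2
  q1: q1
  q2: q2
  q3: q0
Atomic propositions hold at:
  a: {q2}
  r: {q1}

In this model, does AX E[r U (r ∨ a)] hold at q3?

No

Sat(r ∨ a) = {q1, q2}
E[r U (r ∨ a)]: least fixpoint, start Z0 = Sat((r ∨ a)) = {q1, q2}, add states in Sat(r) with some successor in Z. Already a fixed point.
Sat(E[r U (r ∨ a)]) = {q1, q2}
Sat(AX E[r U (r ∨ a)]) = {s : every successor in {q1, q2}} = {q0, q1, q2}
q3 ∉ Sat(AX E[r U (r ∨ a)]) = {q0, q1, q2}, so the formula does not hold at q3.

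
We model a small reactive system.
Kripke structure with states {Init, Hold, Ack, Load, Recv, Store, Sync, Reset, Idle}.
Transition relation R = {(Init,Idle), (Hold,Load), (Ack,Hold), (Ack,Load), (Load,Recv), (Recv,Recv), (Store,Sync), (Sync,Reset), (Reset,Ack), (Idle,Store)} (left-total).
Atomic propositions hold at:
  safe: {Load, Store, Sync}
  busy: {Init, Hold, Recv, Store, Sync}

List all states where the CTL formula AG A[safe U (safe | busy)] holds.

{Hold, Load, Recv}

Sat(safe | busy) = {Init, Hold, Load, Recv, Store, Sync}
A[safe U (safe | busy)]: least fixpoint, start Z0 = Sat((safe | busy)) = {Init, Hold, Load, Recv, Store, Sync}, add states in Sat(safe) with every successor in Z. Already a fixed point.
Sat(A[safe U (safe | busy)]) = {Init, Hold, Load, Recv, Store, Sync}
AG A[safe U (safe | busy)]: greatest fixpoint, start Z0 = {Init, Hold, Load, Recv, Store, Sync}, keep only states in Sat with every successor in Z. Z1 = {Hold, Load, Recv, Store}; Z2 = {Hold, Load, Recv}; fixed.
Sat(AG A[safe U (safe | busy)]) = {Hold, Load, Recv}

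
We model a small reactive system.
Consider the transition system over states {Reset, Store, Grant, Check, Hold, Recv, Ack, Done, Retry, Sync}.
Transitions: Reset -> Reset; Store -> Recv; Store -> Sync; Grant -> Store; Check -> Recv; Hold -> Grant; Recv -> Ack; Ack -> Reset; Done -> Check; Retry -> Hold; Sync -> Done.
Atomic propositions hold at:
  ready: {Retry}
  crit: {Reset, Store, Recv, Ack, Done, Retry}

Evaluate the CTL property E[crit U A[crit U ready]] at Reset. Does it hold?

A[crit U ready]: least fixpoint, start Z0 = Sat(ready) = {Retry}, add states in Sat(crit) with every successor in Z. Already a fixed point.
Sat(A[crit U ready]) = {Retry}
E[crit U A[crit U ready]]: least fixpoint, start Z0 = Sat(A[crit U ready]) = {Retry}, add states in Sat(crit) with some successor in Z. Already a fixed point.
Sat(E[crit U A[crit U ready]]) = {Retry}
Reset ∉ Sat(E[crit U A[crit U ready]]) = {Retry}, so the formula does not hold at Reset.

No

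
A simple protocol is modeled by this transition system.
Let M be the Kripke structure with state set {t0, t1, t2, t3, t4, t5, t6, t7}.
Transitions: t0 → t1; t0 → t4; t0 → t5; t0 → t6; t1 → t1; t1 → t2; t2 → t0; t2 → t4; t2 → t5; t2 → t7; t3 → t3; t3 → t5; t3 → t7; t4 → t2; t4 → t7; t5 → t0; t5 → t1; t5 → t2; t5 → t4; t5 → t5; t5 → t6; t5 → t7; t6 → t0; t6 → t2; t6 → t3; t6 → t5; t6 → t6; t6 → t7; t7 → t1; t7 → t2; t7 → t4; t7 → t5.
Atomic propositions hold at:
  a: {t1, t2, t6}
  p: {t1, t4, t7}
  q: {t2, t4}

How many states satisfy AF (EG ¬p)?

5

Sat(¬p) = {t0, t2, t3, t5, t6}
EG ¬p: greatest fixpoint, start Z0 = {t0, t2, t3, t5, t6}, keep only states in Sat with some successor in Z. Already a fixed point.
Sat(EG ¬p) = {t0, t2, t3, t5, t6}
AF (EG ¬p): least fixpoint, start Z0 = {t0, t2, t3, t5, t6}, add states with every successor in Z. Already a fixed point.
Sat(AF (EG ¬p)) = {t0, t2, t3, t5, t6}
|Sat(AF (EG ¬p))| = |{t0, t2, t3, t5, t6}| = 5.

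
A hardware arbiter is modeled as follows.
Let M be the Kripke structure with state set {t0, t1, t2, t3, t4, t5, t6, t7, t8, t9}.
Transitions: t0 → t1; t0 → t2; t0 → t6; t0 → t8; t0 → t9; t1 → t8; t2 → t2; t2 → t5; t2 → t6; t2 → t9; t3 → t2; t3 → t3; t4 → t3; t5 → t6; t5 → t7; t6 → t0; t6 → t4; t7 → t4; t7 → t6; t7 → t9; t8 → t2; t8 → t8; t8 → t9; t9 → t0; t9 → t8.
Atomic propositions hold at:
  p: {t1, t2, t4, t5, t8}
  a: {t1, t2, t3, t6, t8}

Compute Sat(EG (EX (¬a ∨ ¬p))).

{t0, t2, t3, t4, t5, t6, t7, t8, t9}

Sat(¬a) = {t0, t4, t5, t7, t9}
Sat(¬p) = {t0, t3, t6, t7, t9}
Sat(¬a ∨ ¬p) = {t0, t3, t4, t5, t6, t7, t9}
Sat(EX (¬a ∨ ¬p)) = {s : some successor in {t0, t3, t4, t5, t6, t7, t9}} = {t0, t2, t3, t4, t5, t6, t7, t8, t9}
EG (EX (¬a ∨ ¬p)): greatest fixpoint, start Z0 = {t0, t2, t3, t4, t5, t6, t7, t8, t9}, keep only states in Sat with some successor in Z. Already a fixed point.
Sat(EG (EX (¬a ∨ ¬p))) = {t0, t2, t3, t4, t5, t6, t7, t8, t9}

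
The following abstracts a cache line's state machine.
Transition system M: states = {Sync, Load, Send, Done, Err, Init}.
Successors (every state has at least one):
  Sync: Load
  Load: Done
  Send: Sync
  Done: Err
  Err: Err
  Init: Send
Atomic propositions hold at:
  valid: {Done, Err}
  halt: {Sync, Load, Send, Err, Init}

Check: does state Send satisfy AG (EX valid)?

No

Sat(EX valid) = {s : some successor in {Done, Err}} = {Load, Done, Err}
AG (EX valid): greatest fixpoint, start Z0 = {Load, Done, Err}, keep only states in Sat with every successor in Z. Already a fixed point.
Sat(AG (EX valid)) = {Load, Done, Err}
Send ∉ Sat(AG (EX valid)) = {Load, Done, Err}, so the formula does not hold at Send.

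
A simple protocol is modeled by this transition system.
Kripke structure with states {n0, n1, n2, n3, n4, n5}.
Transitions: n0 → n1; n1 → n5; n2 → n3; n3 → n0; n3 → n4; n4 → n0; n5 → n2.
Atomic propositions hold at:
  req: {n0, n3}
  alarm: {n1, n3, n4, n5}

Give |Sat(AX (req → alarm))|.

Sat(req → alarm) = {n1, n2, n3, n4, n5}
Sat(AX (req → alarm)) = {s : every successor in {n1, n2, n3, n4, n5}} = {n0, n1, n2, n5}
|Sat(AX (req → alarm))| = |{n0, n1, n2, n5}| = 4.

4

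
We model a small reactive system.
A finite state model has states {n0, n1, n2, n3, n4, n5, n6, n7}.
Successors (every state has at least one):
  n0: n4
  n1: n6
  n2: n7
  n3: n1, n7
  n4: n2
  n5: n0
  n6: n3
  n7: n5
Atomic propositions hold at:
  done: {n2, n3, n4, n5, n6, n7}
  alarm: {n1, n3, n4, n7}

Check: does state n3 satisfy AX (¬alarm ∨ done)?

Sat(¬alarm) = {n0, n2, n5, n6}
Sat(¬alarm ∨ done) = {n0, n2, n3, n4, n5, n6, n7}
Sat(AX (¬alarm ∨ done)) = {s : every successor in {n0, n2, n3, n4, n5, n6, n7}} = {n0, n1, n2, n4, n5, n6, n7}
n3 ∉ Sat(AX (¬alarm ∨ done)) = {n0, n1, n2, n4, n5, n6, n7}, so the formula does not hold at n3.

No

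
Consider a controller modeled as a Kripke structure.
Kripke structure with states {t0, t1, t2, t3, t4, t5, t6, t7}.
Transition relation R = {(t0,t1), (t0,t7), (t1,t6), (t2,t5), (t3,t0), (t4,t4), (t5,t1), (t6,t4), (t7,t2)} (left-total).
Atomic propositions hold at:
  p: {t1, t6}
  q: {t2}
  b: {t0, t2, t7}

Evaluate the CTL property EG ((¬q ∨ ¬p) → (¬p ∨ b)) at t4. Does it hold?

Yes

Sat(¬q) = {t0, t1, t3, t4, t5, t6, t7}
Sat(¬p) = {t0, t2, t3, t4, t5, t7}
Sat(¬q ∨ ¬p) = {t0, t1, t2, t3, t4, t5, t6, t7}
Sat(¬p ∨ b) = {t0, t2, t3, t4, t5, t7}
Sat((¬q ∨ ¬p) → (¬p ∨ b)) = {t0, t2, t3, t4, t5, t7}
EG ((¬q ∨ ¬p) → (¬p ∨ b)): greatest fixpoint, start Z0 = {t0, t2, t3, t4, t5, t7}, keep only states in Sat with some successor in Z. Z1 = {t0, t2, t3, t4, t7}; Z2 = {t0, t3, t4, t7}; Z3 = {t0, t3, t4}; Z4 = {t3, t4}; Z5 = {t4}; fixed.
Sat(EG ((¬q ∨ ¬p) → (¬p ∨ b))) = {t4}
t4 ∈ Sat(EG ((¬q ∨ ¬p) → (¬p ∨ b))) = {t4}, so the formula holds at t4.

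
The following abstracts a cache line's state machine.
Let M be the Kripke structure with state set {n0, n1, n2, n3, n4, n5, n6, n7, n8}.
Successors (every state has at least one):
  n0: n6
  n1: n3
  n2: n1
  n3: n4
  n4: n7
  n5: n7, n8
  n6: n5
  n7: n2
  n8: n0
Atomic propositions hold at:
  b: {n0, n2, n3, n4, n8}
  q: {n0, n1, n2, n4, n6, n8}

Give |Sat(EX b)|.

5

Sat(EX b) = {s : some successor in {n0, n2, n3, n4, n8}} = {n1, n3, n5, n7, n8}
|Sat(EX b)| = |{n1, n3, n5, n7, n8}| = 5.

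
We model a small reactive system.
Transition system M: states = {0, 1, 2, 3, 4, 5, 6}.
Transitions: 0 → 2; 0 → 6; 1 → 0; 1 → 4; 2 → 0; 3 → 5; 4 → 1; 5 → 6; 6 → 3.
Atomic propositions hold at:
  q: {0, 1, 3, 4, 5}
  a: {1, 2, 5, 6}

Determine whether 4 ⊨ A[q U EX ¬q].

No

Sat(¬q) = {2, 6}
Sat(EX ¬q) = {s : some successor in {2, 6}} = {0, 5}
A[q U EX ¬q]: least fixpoint, start Z0 = Sat(EX ¬q) = {0, 5}, add states in Sat(q) with every successor in Z. Z1 = {0, 3, 5}; fixed.
Sat(A[q U EX ¬q]) = {0, 3, 5}
4 ∉ Sat(A[q U EX ¬q]) = {0, 3, 5}, so the formula does not hold at 4.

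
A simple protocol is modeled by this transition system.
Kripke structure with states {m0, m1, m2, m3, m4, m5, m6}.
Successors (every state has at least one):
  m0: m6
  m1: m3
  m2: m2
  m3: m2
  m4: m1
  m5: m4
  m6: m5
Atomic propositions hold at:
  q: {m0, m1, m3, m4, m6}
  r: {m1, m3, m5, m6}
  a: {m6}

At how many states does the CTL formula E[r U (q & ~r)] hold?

Sat(~r) = {m0, m2, m4}
Sat(q & ~r) = {m0, m4}
E[r U (q & ~r)]: least fixpoint, start Z0 = Sat((q & ~r)) = {m0, m4}, add states in Sat(r) with some successor in Z. Z1 = {m0, m4, m5}; Z2 = {m0, m4, m5, m6}; fixed.
Sat(E[r U (q & ~r)]) = {m0, m4, m5, m6}
|Sat(E[r U (q & ~r)])| = |{m0, m4, m5, m6}| = 4.

4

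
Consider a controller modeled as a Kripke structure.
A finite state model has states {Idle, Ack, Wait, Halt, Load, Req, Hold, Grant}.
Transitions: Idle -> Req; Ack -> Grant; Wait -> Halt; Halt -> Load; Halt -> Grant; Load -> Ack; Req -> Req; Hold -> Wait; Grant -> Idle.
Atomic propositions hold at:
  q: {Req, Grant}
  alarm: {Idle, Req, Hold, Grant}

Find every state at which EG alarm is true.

EG alarm: greatest fixpoint, start Z0 = {Idle, Req, Hold, Grant}, keep only states in Sat with some successor in Z. Z1 = {Idle, Req, Grant}; fixed.
Sat(EG alarm) = {Idle, Req, Grant}

{Idle, Req, Grant}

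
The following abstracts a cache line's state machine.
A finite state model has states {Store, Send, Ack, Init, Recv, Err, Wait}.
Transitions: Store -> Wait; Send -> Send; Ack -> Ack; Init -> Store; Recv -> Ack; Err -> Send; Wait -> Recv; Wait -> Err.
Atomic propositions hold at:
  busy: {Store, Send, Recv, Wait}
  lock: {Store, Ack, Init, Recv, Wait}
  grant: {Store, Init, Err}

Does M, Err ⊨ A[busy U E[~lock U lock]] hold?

Sat(~lock) = {Send, Err}
E[~lock U lock]: least fixpoint, start Z0 = Sat(lock) = {Store, Ack, Init, Recv, Wait}, add states in Sat(~lock) with some successor in Z. Already a fixed point.
Sat(E[~lock U lock]) = {Store, Ack, Init, Recv, Wait}
A[busy U E[~lock U lock]]: least fixpoint, start Z0 = Sat(E[~lock U lock]) = {Store, Ack, Init, Recv, Wait}, add states in Sat(busy) with every successor in Z. Already a fixed point.
Sat(A[busy U E[~lock U lock]]) = {Store, Ack, Init, Recv, Wait}
Err ∉ Sat(A[busy U E[~lock U lock]]) = {Store, Ack, Init, Recv, Wait}, so the formula does not hold at Err.

No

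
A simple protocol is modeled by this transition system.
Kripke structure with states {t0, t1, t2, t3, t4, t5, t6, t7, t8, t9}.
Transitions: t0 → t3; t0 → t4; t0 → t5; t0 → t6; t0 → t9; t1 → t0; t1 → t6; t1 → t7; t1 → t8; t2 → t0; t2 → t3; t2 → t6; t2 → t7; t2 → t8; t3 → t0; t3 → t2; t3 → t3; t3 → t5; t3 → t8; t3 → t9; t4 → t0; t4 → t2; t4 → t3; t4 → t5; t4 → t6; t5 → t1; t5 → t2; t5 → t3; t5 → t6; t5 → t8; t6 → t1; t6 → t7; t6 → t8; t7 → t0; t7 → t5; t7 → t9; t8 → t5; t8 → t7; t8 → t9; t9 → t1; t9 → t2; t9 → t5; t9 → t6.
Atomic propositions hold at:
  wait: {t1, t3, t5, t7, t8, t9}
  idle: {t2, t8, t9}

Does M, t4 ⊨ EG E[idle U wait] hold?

E[idle U wait]: least fixpoint, start Z0 = Sat(wait) = {t1, t3, t5, t7, t8, t9}, add states in Sat(idle) with some successor in Z. Z1 = {t1, t2, t3, t5, t7, t8, t9}; fixed.
Sat(E[idle U wait]) = {t1, t2, t3, t5, t7, t8, t9}
EG E[idle U wait]: greatest fixpoint, start Z0 = {t1, t2, t3, t5, t7, t8, t9}, keep only states in Sat with some successor in Z. Already a fixed point.
Sat(EG E[idle U wait]) = {t1, t2, t3, t5, t7, t8, t9}
t4 ∉ Sat(EG E[idle U wait]) = {t1, t2, t3, t5, t7, t8, t9}, so the formula does not hold at t4.

No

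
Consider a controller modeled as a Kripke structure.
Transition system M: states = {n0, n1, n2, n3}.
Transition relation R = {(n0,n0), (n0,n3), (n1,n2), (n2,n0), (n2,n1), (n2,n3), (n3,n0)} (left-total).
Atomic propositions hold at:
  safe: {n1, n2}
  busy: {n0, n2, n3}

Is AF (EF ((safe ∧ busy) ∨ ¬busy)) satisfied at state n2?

Yes

Sat(safe ∧ busy) = {n2}
Sat(¬busy) = {n1}
Sat((safe ∧ busy) ∨ ¬busy) = {n1, n2}
EF ((safe ∧ busy) ∨ ¬busy): least fixpoint, start Z0 = {n1, n2}, add states with some successor in Z. Already a fixed point.
Sat(EF ((safe ∧ busy) ∨ ¬busy)) = {n1, n2}
AF (EF ((safe ∧ busy) ∨ ¬busy)): least fixpoint, start Z0 = {n1, n2}, add states with every successor in Z. Already a fixed point.
Sat(AF (EF ((safe ∧ busy) ∨ ¬busy))) = {n1, n2}
n2 ∈ Sat(AF (EF ((safe ∧ busy) ∨ ¬busy))) = {n1, n2}, so the formula holds at n2.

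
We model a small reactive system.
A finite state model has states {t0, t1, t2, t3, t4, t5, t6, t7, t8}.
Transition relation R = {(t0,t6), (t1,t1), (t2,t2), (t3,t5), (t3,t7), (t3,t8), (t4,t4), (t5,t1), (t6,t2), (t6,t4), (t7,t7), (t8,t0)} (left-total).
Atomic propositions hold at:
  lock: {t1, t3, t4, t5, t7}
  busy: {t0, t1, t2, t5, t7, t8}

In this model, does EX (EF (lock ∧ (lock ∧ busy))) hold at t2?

Sat(lock ∧ busy) = {t1, t5, t7}
Sat(lock ∧ (lock ∧ busy)) = {t1, t5, t7}
EF (lock ∧ (lock ∧ busy)): least fixpoint, start Z0 = {t1, t5, t7}, add states with some successor in Z. Z1 = {t1, t3, t5, t7}; fixed.
Sat(EF (lock ∧ (lock ∧ busy))) = {t1, t3, t5, t7}
Sat(EX (EF (lock ∧ (lock ∧ busy)))) = {s : some successor in {t1, t3, t5, t7}} = {t1, t3, t5, t7}
t2 ∉ Sat(EX (EF (lock ∧ (lock ∧ busy)))) = {t1, t3, t5, t7}, so the formula does not hold at t2.

No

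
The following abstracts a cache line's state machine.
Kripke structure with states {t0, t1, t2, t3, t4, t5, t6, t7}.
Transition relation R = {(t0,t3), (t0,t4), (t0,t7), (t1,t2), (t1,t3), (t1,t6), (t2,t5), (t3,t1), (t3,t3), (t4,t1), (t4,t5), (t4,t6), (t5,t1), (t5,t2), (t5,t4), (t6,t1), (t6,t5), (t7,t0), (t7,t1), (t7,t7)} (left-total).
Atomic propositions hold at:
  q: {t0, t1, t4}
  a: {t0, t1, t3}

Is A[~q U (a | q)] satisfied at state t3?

Yes

Sat(~q) = {t2, t3, t5, t6, t7}
Sat(a | q) = {t0, t1, t3, t4}
A[~q U (a | q)]: least fixpoint, start Z0 = Sat((a | q)) = {t0, t1, t3, t4}, add states in Sat(~q) with every successor in Z. Already a fixed point.
Sat(A[~q U (a | q)]) = {t0, t1, t3, t4}
t3 ∈ Sat(A[~q U (a | q)]) = {t0, t1, t3, t4}, so the formula holds at t3.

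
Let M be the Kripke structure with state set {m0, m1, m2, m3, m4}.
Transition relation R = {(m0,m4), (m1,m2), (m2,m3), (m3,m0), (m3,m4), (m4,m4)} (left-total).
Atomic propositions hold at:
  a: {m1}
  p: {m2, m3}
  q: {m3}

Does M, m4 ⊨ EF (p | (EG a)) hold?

EG a: greatest fixpoint, start Z0 = {m1}, keep only states in Sat with some successor in Z. Z1 = ∅; fixed.
Sat(EG a) = ∅
Sat(p | (EG a)) = {m2, m3}
EF (p | (EG a)): least fixpoint, start Z0 = {m2, m3}, add states with some successor in Z. Z1 = {m1, m2, m3}; fixed.
Sat(EF (p | (EG a))) = {m1, m2, m3}
m4 ∉ Sat(EF (p | (EG a))) = {m1, m2, m3}, so the formula does not hold at m4.

No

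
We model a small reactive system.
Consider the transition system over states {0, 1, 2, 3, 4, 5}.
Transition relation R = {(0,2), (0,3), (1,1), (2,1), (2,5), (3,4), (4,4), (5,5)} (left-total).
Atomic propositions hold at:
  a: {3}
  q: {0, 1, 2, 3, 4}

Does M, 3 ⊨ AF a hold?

AF a: least fixpoint, start Z0 = {3}, add states with every successor in Z. Already a fixed point.
Sat(AF a) = {3}
3 ∈ Sat(AF a) = {3}, so the formula holds at 3.

Yes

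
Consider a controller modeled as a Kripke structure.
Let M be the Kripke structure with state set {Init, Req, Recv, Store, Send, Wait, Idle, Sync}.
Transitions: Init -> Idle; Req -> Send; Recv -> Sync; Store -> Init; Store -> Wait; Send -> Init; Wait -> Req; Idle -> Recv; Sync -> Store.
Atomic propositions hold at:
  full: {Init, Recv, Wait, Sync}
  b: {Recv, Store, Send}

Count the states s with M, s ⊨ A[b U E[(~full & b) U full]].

Sat(~full) = {Req, Store, Send, Idle}
Sat(~full & b) = {Store, Send}
E[(~full & b) U full]: least fixpoint, start Z0 = Sat(full) = {Init, Recv, Wait, Sync}, add states in Sat(~full & b) with some successor in Z. Z1 = {Init, Recv, Store, Send, Wait, Sync}; fixed.
Sat(E[(~full & b) U full]) = {Init, Recv, Store, Send, Wait, Sync}
A[b U E[(~full & b) U full]]: least fixpoint, start Z0 = Sat(E[(~full & b) U full]) = {Init, Recv, Store, Send, Wait, Sync}, add states in Sat(b) with every successor in Z. Already a fixed point.
Sat(A[b U E[(~full & b) U full]]) = {Init, Recv, Store, Send, Wait, Sync}
|Sat(A[b U E[(~full & b) U full]])| = |{Init, Recv, Store, Send, Wait, Sync}| = 6.

6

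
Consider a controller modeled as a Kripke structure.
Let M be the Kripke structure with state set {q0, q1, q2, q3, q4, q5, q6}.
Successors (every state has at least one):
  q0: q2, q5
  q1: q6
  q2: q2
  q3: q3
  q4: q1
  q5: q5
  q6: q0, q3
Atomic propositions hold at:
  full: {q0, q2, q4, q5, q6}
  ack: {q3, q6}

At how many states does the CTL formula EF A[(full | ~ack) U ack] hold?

4

Sat(~ack) = {q0, q1, q2, q4, q5}
Sat(full | ~ack) = {q0, q1, q2, q4, q5, q6}
A[(full | ~ack) U ack]: least fixpoint, start Z0 = Sat(ack) = {q3, q6}, add states in Sat(full | ~ack) with every successor in Z. Z1 = {q1, q3, q6}; Z2 = {q1, q3, q4, q6}; fixed.
Sat(A[(full | ~ack) U ack]) = {q1, q3, q4, q6}
EF A[(full | ~ack) U ack]: least fixpoint, start Z0 = {q1, q3, q4, q6}, add states with some successor in Z. Already a fixed point.
Sat(EF A[(full | ~ack) U ack]) = {q1, q3, q4, q6}
|Sat(EF A[(full | ~ack) U ack])| = |{q1, q3, q4, q6}| = 4.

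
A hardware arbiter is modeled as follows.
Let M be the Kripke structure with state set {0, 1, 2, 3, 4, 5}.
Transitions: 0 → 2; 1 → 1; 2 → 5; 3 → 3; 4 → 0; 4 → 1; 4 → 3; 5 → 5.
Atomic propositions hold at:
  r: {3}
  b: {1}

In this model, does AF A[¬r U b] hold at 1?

Sat(¬r) = {0, 1, 2, 4, 5}
A[¬r U b]: least fixpoint, start Z0 = Sat(b) = {1}, add states in Sat(¬r) with every successor in Z. Already a fixed point.
Sat(A[¬r U b]) = {1}
AF A[¬r U b]: least fixpoint, start Z0 = {1}, add states with every successor in Z. Already a fixed point.
Sat(AF A[¬r U b]) = {1}
1 ∈ Sat(AF A[¬r U b]) = {1}, so the formula holds at 1.

Yes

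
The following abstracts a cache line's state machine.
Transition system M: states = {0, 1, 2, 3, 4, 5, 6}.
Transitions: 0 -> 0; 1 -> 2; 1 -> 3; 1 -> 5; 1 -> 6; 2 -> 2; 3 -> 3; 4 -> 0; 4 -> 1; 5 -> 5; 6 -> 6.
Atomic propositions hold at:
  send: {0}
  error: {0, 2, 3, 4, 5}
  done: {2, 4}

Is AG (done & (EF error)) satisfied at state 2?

EF error: least fixpoint, start Z0 = {0, 2, 3, 4, 5}, add states with some successor in Z. Z1 = {0, 1, 2, 3, 4, 5}; fixed.
Sat(EF error) = {0, 1, 2, 3, 4, 5}
Sat(done & (EF error)) = {2, 4}
AG (done & (EF error)): greatest fixpoint, start Z0 = {2, 4}, keep only states in Sat with every successor in Z. Z1 = {2}; fixed.
Sat(AG (done & (EF error))) = {2}
2 ∈ Sat(AG (done & (EF error))) = {2}, so the formula holds at 2.

Yes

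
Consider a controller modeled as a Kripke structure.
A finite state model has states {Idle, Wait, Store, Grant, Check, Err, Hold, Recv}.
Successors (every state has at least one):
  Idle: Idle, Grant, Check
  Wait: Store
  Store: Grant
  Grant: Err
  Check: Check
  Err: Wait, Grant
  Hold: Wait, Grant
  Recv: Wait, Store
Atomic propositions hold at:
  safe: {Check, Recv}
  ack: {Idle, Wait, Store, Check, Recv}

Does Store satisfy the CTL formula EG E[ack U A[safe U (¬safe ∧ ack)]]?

Sat(¬safe) = {Idle, Wait, Store, Grant, Err, Hold}
Sat(¬safe ∧ ack) = {Idle, Wait, Store}
A[safe U (¬safe ∧ ack)]: least fixpoint, start Z0 = Sat((¬safe ∧ ack)) = {Idle, Wait, Store}, add states in Sat(safe) with every successor in Z. Z1 = {Idle, Wait, Store, Recv}; fixed.
Sat(A[safe U (¬safe ∧ ack)]) = {Idle, Wait, Store, Recv}
E[ack U A[safe U (¬safe ∧ ack)]]: least fixpoint, start Z0 = Sat(A[safe U (¬safe ∧ ack)]) = {Idle, Wait, Store, Recv}, add states in Sat(ack) with some successor in Z. Already a fixed point.
Sat(E[ack U A[safe U (¬safe ∧ ack)]]) = {Idle, Wait, Store, Recv}
EG E[ack U A[safe U (¬safe ∧ ack)]]: greatest fixpoint, start Z0 = {Idle, Wait, Store, Recv}, keep only states in Sat with some successor in Z. Z1 = {Idle, Wait, Recv}; Z2 = {Idle, Recv}; Z3 = {Idle}; fixed.
Sat(EG E[ack U A[safe U (¬safe ∧ ack)]]) = {Idle}
Store ∉ Sat(EG E[ack U A[safe U (¬safe ∧ ack)]]) = {Idle}, so the formula does not hold at Store.

No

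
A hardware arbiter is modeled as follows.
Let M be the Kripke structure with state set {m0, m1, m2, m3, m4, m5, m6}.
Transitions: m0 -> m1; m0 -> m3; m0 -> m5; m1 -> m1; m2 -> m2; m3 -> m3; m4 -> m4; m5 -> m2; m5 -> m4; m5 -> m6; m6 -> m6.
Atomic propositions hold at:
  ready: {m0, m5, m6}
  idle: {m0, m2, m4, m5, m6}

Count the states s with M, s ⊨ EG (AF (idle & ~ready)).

Sat(~ready) = {m1, m2, m3, m4}
Sat(idle & ~ready) = {m2, m4}
AF (idle & ~ready): least fixpoint, start Z0 = {m2, m4}, add states with every successor in Z. Already a fixed point.
Sat(AF (idle & ~ready)) = {m2, m4}
EG (AF (idle & ~ready)): greatest fixpoint, start Z0 = {m2, m4}, keep only states in Sat with some successor in Z. Already a fixed point.
Sat(EG (AF (idle & ~ready))) = {m2, m4}
|Sat(EG (AF (idle & ~ready)))| = |{m2, m4}| = 2.

2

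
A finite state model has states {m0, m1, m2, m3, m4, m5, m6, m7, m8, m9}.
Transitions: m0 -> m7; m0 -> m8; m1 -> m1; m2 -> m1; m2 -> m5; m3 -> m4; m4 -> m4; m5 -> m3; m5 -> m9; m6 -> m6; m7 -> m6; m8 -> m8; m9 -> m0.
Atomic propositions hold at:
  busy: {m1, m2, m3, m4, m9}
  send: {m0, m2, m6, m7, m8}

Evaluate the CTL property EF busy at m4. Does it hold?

Yes

EF busy: least fixpoint, start Z0 = {m1, m2, m3, m4, m9}, add states with some successor in Z. Z1 = {m1, m2, m3, m4, m5, m9}; fixed.
Sat(EF busy) = {m1, m2, m3, m4, m5, m9}
m4 ∈ Sat(EF busy) = {m1, m2, m3, m4, m5, m9}, so the formula holds at m4.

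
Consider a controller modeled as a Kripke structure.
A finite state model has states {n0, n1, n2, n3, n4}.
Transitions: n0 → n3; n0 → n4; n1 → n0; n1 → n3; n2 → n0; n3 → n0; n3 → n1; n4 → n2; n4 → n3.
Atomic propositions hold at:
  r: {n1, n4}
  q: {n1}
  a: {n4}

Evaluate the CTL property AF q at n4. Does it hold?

AF q: least fixpoint, start Z0 = {n1}, add states with every successor in Z. Already a fixed point.
Sat(AF q) = {n1}
n4 ∉ Sat(AF q) = {n1}, so the formula does not hold at n4.

No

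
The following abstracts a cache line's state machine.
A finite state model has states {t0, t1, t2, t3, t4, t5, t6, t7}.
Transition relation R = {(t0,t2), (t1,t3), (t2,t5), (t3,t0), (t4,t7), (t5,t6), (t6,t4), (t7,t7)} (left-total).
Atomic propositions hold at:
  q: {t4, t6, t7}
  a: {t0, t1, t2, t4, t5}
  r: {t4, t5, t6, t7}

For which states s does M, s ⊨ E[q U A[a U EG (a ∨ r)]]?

{t0, t2, t4, t5, t6, t7}

Sat(a ∨ r) = {t0, t1, t2, t4, t5, t6, t7}
EG (a ∨ r): greatest fixpoint, start Z0 = {t0, t1, t2, t4, t5, t6, t7}, keep only states in Sat with some successor in Z. Z1 = {t0, t2, t4, t5, t6, t7}; fixed.
Sat(EG (a ∨ r)) = {t0, t2, t4, t5, t6, t7}
A[a U EG (a ∨ r)]: least fixpoint, start Z0 = Sat(EG (a ∨ r)) = {t0, t2, t4, t5, t6, t7}, add states in Sat(a) with every successor in Z. Already a fixed point.
Sat(A[a U EG (a ∨ r)]) = {t0, t2, t4, t5, t6, t7}
E[q U A[a U EG (a ∨ r)]]: least fixpoint, start Z0 = Sat(A[a U EG (a ∨ r)]) = {t0, t2, t4, t5, t6, t7}, add states in Sat(q) with some successor in Z. Already a fixed point.
Sat(E[q U A[a U EG (a ∨ r)]]) = {t0, t2, t4, t5, t6, t7}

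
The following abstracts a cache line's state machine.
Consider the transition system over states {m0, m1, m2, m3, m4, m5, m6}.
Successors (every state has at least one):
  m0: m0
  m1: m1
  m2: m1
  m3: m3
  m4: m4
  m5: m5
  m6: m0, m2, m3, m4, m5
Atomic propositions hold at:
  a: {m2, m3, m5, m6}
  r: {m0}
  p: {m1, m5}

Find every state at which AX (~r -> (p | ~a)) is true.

Sat(~r) = {m1, m2, m3, m4, m5, m6}
Sat(~a) = {m0, m1, m4}
Sat(p | ~a) = {m0, m1, m4, m5}
Sat(~r -> (p | ~a)) = {m0, m1, m4, m5}
Sat(AX (~r -> (p | ~a))) = {s : every successor in {m0, m1, m4, m5}} = {m0, m1, m2, m4, m5}

{m0, m1, m2, m4, m5}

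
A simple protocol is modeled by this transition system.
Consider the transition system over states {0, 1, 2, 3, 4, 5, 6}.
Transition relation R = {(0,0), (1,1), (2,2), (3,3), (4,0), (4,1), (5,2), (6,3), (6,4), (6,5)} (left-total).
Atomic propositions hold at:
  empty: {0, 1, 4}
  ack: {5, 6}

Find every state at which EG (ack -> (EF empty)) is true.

EF empty: least fixpoint, start Z0 = {0, 1, 4}, add states with some successor in Z. Z1 = {0, 1, 4, 6}; fixed.
Sat(EF empty) = {0, 1, 4, 6}
Sat(ack -> (EF empty)) = {0, 1, 2, 3, 4, 6}
EG (ack -> (EF empty)): greatest fixpoint, start Z0 = {0, 1, 2, 3, 4, 6}, keep only states in Sat with some successor in Z. Already a fixed point.
Sat(EG (ack -> (EF empty))) = {0, 1, 2, 3, 4, 6}

{0, 1, 2, 3, 4, 6}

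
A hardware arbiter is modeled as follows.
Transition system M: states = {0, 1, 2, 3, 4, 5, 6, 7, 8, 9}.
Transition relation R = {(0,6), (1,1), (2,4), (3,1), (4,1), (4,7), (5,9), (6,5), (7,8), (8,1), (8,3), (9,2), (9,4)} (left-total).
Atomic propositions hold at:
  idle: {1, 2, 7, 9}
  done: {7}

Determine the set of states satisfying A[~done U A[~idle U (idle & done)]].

{7}

Sat(~done) = {0, 1, 2, 3, 4, 5, 6, 8, 9}
Sat(~idle) = {0, 3, 4, 5, 6, 8}
Sat(idle & done) = {7}
A[~idle U (idle & done)]: least fixpoint, start Z0 = Sat((idle & done)) = {7}, add states in Sat(~idle) with every successor in Z. Already a fixed point.
Sat(A[~idle U (idle & done)]) = {7}
A[~done U A[~idle U (idle & done)]]: least fixpoint, start Z0 = Sat(A[~idle U (idle & done)]) = {7}, add states in Sat(~done) with every successor in Z. Already a fixed point.
Sat(A[~done U A[~idle U (idle & done)]]) = {7}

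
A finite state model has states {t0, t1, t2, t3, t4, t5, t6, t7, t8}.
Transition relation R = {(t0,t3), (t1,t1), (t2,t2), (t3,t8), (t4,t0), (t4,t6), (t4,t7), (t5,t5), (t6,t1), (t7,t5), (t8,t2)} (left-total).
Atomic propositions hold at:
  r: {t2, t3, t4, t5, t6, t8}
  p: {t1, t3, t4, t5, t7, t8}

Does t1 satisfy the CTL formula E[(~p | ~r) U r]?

Sat(~p) = {t0, t2, t6}
Sat(~r) = {t0, t1, t7}
Sat(~p | ~r) = {t0, t1, t2, t6, t7}
E[(~p | ~r) U r]: least fixpoint, start Z0 = Sat(r) = {t2, t3, t4, t5, t6, t8}, add states in Sat(~p | ~r) with some successor in Z. Z1 = {t0, t2, t3, t4, t5, t6, t7, t8}; fixed.
Sat(E[(~p | ~r) U r]) = {t0, t2, t3, t4, t5, t6, t7, t8}
t1 ∉ Sat(E[(~p | ~r) U r]) = {t0, t2, t3, t4, t5, t6, t7, t8}, so the formula does not hold at t1.

No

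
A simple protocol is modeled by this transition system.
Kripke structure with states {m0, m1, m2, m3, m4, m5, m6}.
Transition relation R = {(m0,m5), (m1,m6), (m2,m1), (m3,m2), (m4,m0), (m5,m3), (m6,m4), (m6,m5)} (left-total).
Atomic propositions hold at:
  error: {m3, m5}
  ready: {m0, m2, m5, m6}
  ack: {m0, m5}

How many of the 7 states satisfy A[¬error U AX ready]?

Sat(¬error) = {m0, m1, m2, m4, m6}
Sat(AX ready) = {s : every successor in {m0, m2, m5, m6}} = {m0, m1, m3, m4}
A[¬error U AX ready]: least fixpoint, start Z0 = Sat(AX ready) = {m0, m1, m3, m4}, add states in Sat(¬error) with every successor in Z. Z1 = {m0, m1, m2, m3, m4}; fixed.
Sat(A[¬error U AX ready]) = {m0, m1, m2, m3, m4}
|Sat(A[¬error U AX ready])| = |{m0, m1, m2, m3, m4}| = 5.

5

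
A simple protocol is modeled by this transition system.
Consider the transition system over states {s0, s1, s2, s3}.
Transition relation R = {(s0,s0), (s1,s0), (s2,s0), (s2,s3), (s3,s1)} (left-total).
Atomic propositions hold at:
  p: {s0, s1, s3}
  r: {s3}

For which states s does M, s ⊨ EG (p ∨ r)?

{s0, s1, s3}

Sat(p ∨ r) = {s0, s1, s3}
EG (p ∨ r): greatest fixpoint, start Z0 = {s0, s1, s3}, keep only states in Sat with some successor in Z. Already a fixed point.
Sat(EG (p ∨ r)) = {s0, s1, s3}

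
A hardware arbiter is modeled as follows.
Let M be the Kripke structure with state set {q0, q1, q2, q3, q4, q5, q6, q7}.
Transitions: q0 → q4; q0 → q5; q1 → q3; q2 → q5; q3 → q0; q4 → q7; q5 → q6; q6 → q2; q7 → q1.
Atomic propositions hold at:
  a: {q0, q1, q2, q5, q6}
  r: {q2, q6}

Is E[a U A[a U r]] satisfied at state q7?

A[a U r]: least fixpoint, start Z0 = Sat(r) = {q2, q6}, add states in Sat(a) with every successor in Z. Z1 = {q2, q5, q6}; fixed.
Sat(A[a U r]) = {q2, q5, q6}
E[a U A[a U r]]: least fixpoint, start Z0 = Sat(A[a U r]) = {q2, q5, q6}, add states in Sat(a) with some successor in Z. Z1 = {q0, q2, q5, q6}; fixed.
Sat(E[a U A[a U r]]) = {q0, q2, q5, q6}
q7 ∉ Sat(E[a U A[a U r]]) = {q0, q2, q5, q6}, so the formula does not hold at q7.

No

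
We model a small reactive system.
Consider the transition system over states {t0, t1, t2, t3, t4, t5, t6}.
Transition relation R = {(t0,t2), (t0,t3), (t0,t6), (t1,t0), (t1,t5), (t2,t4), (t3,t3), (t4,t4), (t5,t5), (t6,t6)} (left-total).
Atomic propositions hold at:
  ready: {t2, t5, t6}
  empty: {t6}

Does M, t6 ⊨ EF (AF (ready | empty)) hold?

Yes

Sat(ready | empty) = {t2, t5, t6}
AF (ready | empty): least fixpoint, start Z0 = {t2, t5, t6}, add states with every successor in Z. Already a fixed point.
Sat(AF (ready | empty)) = {t2, t5, t6}
EF (AF (ready | empty)): least fixpoint, start Z0 = {t2, t5, t6}, add states with some successor in Z. Z1 = {t0, t1, t2, t5, t6}; fixed.
Sat(EF (AF (ready | empty))) = {t0, t1, t2, t5, t6}
t6 ∈ Sat(EF (AF (ready | empty))) = {t0, t1, t2, t5, t6}, so the formula holds at t6.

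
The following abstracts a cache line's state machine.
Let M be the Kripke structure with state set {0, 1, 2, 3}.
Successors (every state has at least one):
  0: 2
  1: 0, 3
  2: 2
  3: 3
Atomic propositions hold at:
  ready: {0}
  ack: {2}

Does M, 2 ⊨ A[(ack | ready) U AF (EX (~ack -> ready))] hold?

Sat(ack | ready) = {0, 2}
Sat(~ack) = {0, 1, 3}
Sat(~ack -> ready) = {0, 2}
Sat(EX (~ack -> ready)) = {s : some successor in {0, 2}} = {0, 1, 2}
AF (EX (~ack -> ready)): least fixpoint, start Z0 = {0, 1, 2}, add states with every successor in Z. Already a fixed point.
Sat(AF (EX (~ack -> ready))) = {0, 1, 2}
A[(ack | ready) U AF (EX (~ack -> ready))]: least fixpoint, start Z0 = Sat(AF (EX (~ack -> ready))) = {0, 1, 2}, add states in Sat(ack | ready) with every successor in Z. Already a fixed point.
Sat(A[(ack | ready) U AF (EX (~ack -> ready))]) = {0, 1, 2}
2 ∈ Sat(A[(ack | ready) U AF (EX (~ack -> ready))]) = {0, 1, 2}, so the formula holds at 2.

Yes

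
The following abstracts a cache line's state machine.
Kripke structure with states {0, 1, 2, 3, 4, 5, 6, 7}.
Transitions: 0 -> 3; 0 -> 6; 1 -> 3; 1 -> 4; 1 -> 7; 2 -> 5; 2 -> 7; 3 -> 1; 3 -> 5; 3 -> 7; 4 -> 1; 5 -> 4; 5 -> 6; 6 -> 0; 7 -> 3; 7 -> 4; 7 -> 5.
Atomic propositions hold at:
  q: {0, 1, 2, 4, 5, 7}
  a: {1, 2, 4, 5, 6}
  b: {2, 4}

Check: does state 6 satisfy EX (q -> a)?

No

Sat(q -> a) = {1, 2, 3, 4, 5, 6}
Sat(EX (q -> a)) = {s : some successor in {1, 2, 3, 4, 5, 6}} = {0, 1, 2, 3, 4, 5, 7}
6 ∉ Sat(EX (q -> a)) = {0, 1, 2, 3, 4, 5, 7}, so the formula does not hold at 6.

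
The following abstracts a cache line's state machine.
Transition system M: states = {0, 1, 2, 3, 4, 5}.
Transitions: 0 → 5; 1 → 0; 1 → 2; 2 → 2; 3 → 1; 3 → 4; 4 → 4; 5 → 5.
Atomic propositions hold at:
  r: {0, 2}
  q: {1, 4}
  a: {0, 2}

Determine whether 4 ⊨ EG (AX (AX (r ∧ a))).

No

Sat(r ∧ a) = {0, 2}
Sat(AX (r ∧ a)) = {s : every successor in {0, 2}} = {1, 2}
Sat(AX (AX (r ∧ a))) = {s : every successor in {1, 2}} = {2}
EG (AX (AX (r ∧ a))): greatest fixpoint, start Z0 = {2}, keep only states in Sat with some successor in Z. Already a fixed point.
Sat(EG (AX (AX (r ∧ a)))) = {2}
4 ∉ Sat(EG (AX (AX (r ∧ a)))) = {2}, so the formula does not hold at 4.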